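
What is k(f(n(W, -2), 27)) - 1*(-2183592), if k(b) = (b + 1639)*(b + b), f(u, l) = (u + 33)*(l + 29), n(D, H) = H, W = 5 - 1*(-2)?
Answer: 13901592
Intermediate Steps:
W = 7 (W = 5 + 2 = 7)
f(u, l) = (29 + l)*(33 + u) (f(u, l) = (33 + u)*(29 + l) = (29 + l)*(33 + u))
k(b) = 2*b*(1639 + b) (k(b) = (1639 + b)*(2*b) = 2*b*(1639 + b))
k(f(n(W, -2), 27)) - 1*(-2183592) = 2*(957 + 29*(-2) + 33*27 + 27*(-2))*(1639 + (957 + 29*(-2) + 33*27 + 27*(-2))) - 1*(-2183592) = 2*(957 - 58 + 891 - 54)*(1639 + (957 - 58 + 891 - 54)) + 2183592 = 2*1736*(1639 + 1736) + 2183592 = 2*1736*3375 + 2183592 = 11718000 + 2183592 = 13901592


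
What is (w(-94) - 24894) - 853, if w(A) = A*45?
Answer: -29977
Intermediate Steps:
w(A) = 45*A
(w(-94) - 24894) - 853 = (45*(-94) - 24894) - 853 = (-4230 - 24894) - 853 = -29124 - 853 = -29977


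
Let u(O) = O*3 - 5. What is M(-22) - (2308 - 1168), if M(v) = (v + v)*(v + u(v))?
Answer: 2952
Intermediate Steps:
u(O) = -5 + 3*O (u(O) = 3*O - 5 = -5 + 3*O)
M(v) = 2*v*(-5 + 4*v) (M(v) = (v + v)*(v + (-5 + 3*v)) = (2*v)*(-5 + 4*v) = 2*v*(-5 + 4*v))
M(-22) - (2308 - 1168) = 2*(-22)*(-5 + 4*(-22)) - (2308 - 1168) = 2*(-22)*(-5 - 88) - 1*1140 = 2*(-22)*(-93) - 1140 = 4092 - 1140 = 2952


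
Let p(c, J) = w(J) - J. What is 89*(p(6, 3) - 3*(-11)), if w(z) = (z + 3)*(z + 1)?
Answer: 4806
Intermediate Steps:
w(z) = (1 + z)*(3 + z) (w(z) = (3 + z)*(1 + z) = (1 + z)*(3 + z))
p(c, J) = 3 + J² + 3*J (p(c, J) = (3 + J² + 4*J) - J = 3 + J² + 3*J)
89*(p(6, 3) - 3*(-11)) = 89*((3 + 3² + 3*3) - 3*(-11)) = 89*((3 + 9 + 9) + 33) = 89*(21 + 33) = 89*54 = 4806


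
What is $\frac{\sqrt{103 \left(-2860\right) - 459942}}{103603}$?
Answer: $\frac{i \sqrt{754522}}{103603} \approx 0.0083842 i$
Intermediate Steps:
$\frac{\sqrt{103 \left(-2860\right) - 459942}}{103603} = \sqrt{-294580 - 459942} \cdot \frac{1}{103603} = \sqrt{-754522} \cdot \frac{1}{103603} = i \sqrt{754522} \cdot \frac{1}{103603} = \frac{i \sqrt{754522}}{103603}$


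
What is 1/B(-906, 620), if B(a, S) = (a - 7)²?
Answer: 1/833569 ≈ 1.1997e-6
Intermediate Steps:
B(a, S) = (-7 + a)²
1/B(-906, 620) = 1/((-7 - 906)²) = 1/((-913)²) = 1/833569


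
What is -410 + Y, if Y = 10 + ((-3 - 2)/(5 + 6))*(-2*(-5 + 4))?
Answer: -4410/11 ≈ -400.91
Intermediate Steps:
Y = 100/11 (Y = 10 + (-5/11)*(-2*(-1)) = 10 - 5*1/11*2 = 10 - 5/11*2 = 10 - 10/11 = 100/11 ≈ 9.0909)
-410 + Y = -410 + 100/11 = -4410/11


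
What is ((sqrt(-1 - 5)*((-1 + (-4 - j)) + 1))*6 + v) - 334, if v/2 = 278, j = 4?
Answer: 222 - 48*I*sqrt(6) ≈ 222.0 - 117.58*I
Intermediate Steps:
v = 556 (v = 2*278 = 556)
((sqrt(-1 - 5)*((-1 + (-4 - j)) + 1))*6 + v) - 334 = ((sqrt(-1 - 5)*((-1 + (-4 - 1*4)) + 1))*6 + 556) - 334 = ((sqrt(-6)*((-1 + (-4 - 4)) + 1))*6 + 556) - 334 = (((I*sqrt(6))*((-1 - 8) + 1))*6 + 556) - 334 = (((I*sqrt(6))*(-9 + 1))*6 + 556) - 334 = (((I*sqrt(6))*(-8))*6 + 556) - 334 = (-8*I*sqrt(6)*6 + 556) - 334 = (-48*I*sqrt(6) + 556) - 334 = (556 - 48*I*sqrt(6)) - 334 = 222 - 48*I*sqrt(6)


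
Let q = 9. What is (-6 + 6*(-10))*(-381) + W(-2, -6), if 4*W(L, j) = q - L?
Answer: 100595/4 ≈ 25149.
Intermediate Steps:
W(L, j) = 9/4 - L/4 (W(L, j) = (9 - L)/4 = 9/4 - L/4)
(-6 + 6*(-10))*(-381) + W(-2, -6) = (-6 + 6*(-10))*(-381) + (9/4 - ¼*(-2)) = (-6 - 60)*(-381) + (9/4 + ½) = -66*(-381) + 11/4 = 25146 + 11/4 = 100595/4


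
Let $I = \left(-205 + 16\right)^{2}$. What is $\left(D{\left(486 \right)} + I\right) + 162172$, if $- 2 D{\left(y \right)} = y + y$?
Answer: $197407$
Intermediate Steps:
$I = 35721$ ($I = \left(-189\right)^{2} = 35721$)
$D{\left(y \right)} = - y$ ($D{\left(y \right)} = - \frac{y + y}{2} = - \frac{2 y}{2} = - y$)
$\left(D{\left(486 \right)} + I\right) + 162172 = \left(\left(-1\right) 486 + 35721\right) + 162172 = \left(-486 + 35721\right) + 162172 = 35235 + 162172 = 197407$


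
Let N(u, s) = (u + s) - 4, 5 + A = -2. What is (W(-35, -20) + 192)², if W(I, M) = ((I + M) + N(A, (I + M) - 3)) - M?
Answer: 7744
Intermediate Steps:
A = -7 (A = -5 - 2 = -7)
N(u, s) = -4 + s + u (N(u, s) = (s + u) - 4 = -4 + s + u)
W(I, M) = -14 + M + 2*I (W(I, M) = ((I + M) + (-4 + ((I + M) - 3) - 7)) - M = ((I + M) + (-4 + (-3 + I + M) - 7)) - M = ((I + M) + (-14 + I + M)) - M = (-14 + 2*I + 2*M) - M = -14 + M + 2*I)
(W(-35, -20) + 192)² = ((-14 - 20 + 2*(-35)) + 192)² = ((-14 - 20 - 70) + 192)² = (-104 + 192)² = 88² = 7744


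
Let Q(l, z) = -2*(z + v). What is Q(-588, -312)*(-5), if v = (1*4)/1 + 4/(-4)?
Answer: -3090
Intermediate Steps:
v = 3 (v = 4*1 + 4*(-¼) = 4 - 1 = 3)
Q(l, z) = -6 - 2*z (Q(l, z) = -2*(z + 3) = -2*(3 + z) = -6 - 2*z)
Q(-588, -312)*(-5) = (-6 - 2*(-312))*(-5) = (-6 + 624)*(-5) = 618*(-5) = -3090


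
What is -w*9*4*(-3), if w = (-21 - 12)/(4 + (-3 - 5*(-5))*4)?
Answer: -891/23 ≈ -38.739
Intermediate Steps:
w = -33/92 (w = -33/(4 + (-3 + 25)*4) = -33/(4 + 22*4) = -33/(4 + 88) = -33/92 ≈ -0.35870)
-w*9*4*(-3) = -(-33/92*9)*4*(-3) = -(-297)*(-12)/92 = -1*891/23 = -891/23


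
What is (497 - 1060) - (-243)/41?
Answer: -22840/41 ≈ -557.07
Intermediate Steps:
(497 - 1060) - (-243)/41 = -563 - (-243)/41 = -563 - 9*(-27/41) = -563 + 243/41 = -22840/41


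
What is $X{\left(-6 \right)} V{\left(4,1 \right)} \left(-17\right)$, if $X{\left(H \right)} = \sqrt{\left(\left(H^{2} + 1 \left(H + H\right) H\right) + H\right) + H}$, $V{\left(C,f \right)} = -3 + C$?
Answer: $- 68 \sqrt{6} \approx -166.57$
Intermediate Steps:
$X{\left(H \right)} = \sqrt{2 H + 3 H^{2}}$ ($X{\left(H \right)} = \sqrt{\left(\left(H^{2} + 1 \cdot 2 H H\right) + H\right) + H} = \sqrt{\left(\left(H^{2} + 2 H H\right) + H\right) + H} = \sqrt{\left(\left(H^{2} + 2 H^{2}\right) + H\right) + H} = \sqrt{\left(3 H^{2} + H\right) + H} = \sqrt{\left(H + 3 H^{2}\right) + H} = \sqrt{2 H + 3 H^{2}}$)
$X{\left(-6 \right)} V{\left(4,1 \right)} \left(-17\right) = \sqrt{- 6 \left(2 + 3 \left(-6\right)\right)} \left(-3 + 4\right) \left(-17\right) = \sqrt{- 6 \left(2 - 18\right)} 1 \left(-17\right) = \sqrt{\left(-6\right) \left(-16\right)} 1 \left(-17\right) = \sqrt{96} \cdot 1 \left(-17\right) = 4 \sqrt{6} \cdot 1 \left(-17\right) = 4 \sqrt{6} \left(-17\right) = - 68 \sqrt{6}$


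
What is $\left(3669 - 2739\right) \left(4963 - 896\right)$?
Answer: $3782310$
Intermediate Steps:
$\left(3669 - 2739\right) \left(4963 - 896\right) = 930 \cdot 4067 = 3782310$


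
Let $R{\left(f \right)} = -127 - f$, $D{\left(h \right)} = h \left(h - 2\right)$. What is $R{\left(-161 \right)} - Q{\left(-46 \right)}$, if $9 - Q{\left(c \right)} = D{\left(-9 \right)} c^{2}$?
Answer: $209509$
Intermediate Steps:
$D{\left(h \right)} = h \left(-2 + h\right)$
$Q{\left(c \right)} = 9 - 99 c^{2}$ ($Q{\left(c \right)} = 9 - - 9 \left(-2 - 9\right) c^{2} = 9 - \left(-9\right) \left(-11\right) c^{2} = 9 - 99 c^{2}$)
$R{\left(-161 \right)} - Q{\left(-46 \right)} = \left(-127 - -161\right) - \left(9 - 99 \left(-46\right)^{2}\right) = \left(-127 + 161\right) - \left(9 - 209484\right) = 34 - \left(9 - 209484\right) = 34 - -209475 = 34 + 209475 = 209509$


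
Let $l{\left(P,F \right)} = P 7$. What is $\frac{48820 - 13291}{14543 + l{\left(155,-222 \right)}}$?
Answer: $\frac{35529}{15628} \approx 2.2734$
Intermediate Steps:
$l{\left(P,F \right)} = 7 P$
$\frac{48820 - 13291}{14543 + l{\left(155,-222 \right)}} = \frac{48820 - 13291}{14543 + 7 \cdot 155} = \frac{35529}{14543 + 1085} = \frac{35529}{15628}$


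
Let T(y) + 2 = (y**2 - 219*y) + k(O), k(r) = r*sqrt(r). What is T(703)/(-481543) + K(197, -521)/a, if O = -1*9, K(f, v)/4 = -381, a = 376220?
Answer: -32185681633/45291526865 + 27*I/481543 ≈ -0.71063 + 5.607e-5*I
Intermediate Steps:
K(f, v) = -1524 (K(f, v) = 4*(-381) = -1524)
O = -9
k(r) = r**(3/2)
T(y) = -2 + y**2 - 219*y - 27*I (T(y) = -2 + ((y**2 - 219*y) + (-9)**(3/2)) = -2 + ((y**2 - 219*y) - 27*I) = -2 + (y**2 - 219*y - 27*I) = -2 + y**2 - 219*y - 27*I)
T(703)/(-481543) + K(197, -521)/a = (-2 + 703**2 - 219*703 - 27*I)/(-481543) - 1524/376220 = (-2 + 494209 - 153957 - 27*I)*(-1/481543) - 1524*1/376220 = (340250 - 27*I)*(-1/481543) - 381/94055 = (-340250/481543 + 27*I/481543) - 381/94055 = -32185681633/45291526865 + 27*I/481543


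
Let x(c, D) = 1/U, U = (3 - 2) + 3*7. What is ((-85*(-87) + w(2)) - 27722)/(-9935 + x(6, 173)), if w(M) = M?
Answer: 447150/218569 ≈ 2.0458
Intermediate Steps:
U = 22 (U = 1 + 21 = 22)
x(c, D) = 1/22
((-85*(-87) + w(2)) - 27722)/(-9935 + x(6, 173)) = ((-85*(-87) + 2) - 27722)/(-9935 + 1/22) = ((7395 + 2) - 27722)/(-218569/22) = (7397 - 27722)*(-22/218569) = -20325*(-22/218569) = 447150/218569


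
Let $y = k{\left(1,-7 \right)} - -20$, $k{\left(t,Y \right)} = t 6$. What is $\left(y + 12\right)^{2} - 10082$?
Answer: $-8638$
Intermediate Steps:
$k{\left(t,Y \right)} = 6 t$
$y = 26$ ($y = 6 \cdot 1 - -20 = 6 + 20 = 26$)
$\left(y + 12\right)^{2} - 10082 = \left(26 + 12\right)^{2} - 10082 = 38^{2} - 10082 = 1444 - 10082 = -8638$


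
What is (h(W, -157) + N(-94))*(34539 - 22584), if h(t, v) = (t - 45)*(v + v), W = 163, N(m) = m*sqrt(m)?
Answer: -442956660 - 1123770*I*sqrt(94) ≈ -4.4296e+8 - 1.0895e+7*I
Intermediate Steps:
N(m) = m**(3/2)
h(t, v) = 2*v*(-45 + t) (h(t, v) = (-45 + t)*(2*v) = 2*v*(-45 + t))
(h(W, -157) + N(-94))*(34539 - 22584) = (2*(-157)*(-45 + 163) + (-94)**(3/2))*(34539 - 22584) = (2*(-157)*118 - 94*I*sqrt(94))*11955 = (-37052 - 94*I*sqrt(94))*11955 = -442956660 - 1123770*I*sqrt(94)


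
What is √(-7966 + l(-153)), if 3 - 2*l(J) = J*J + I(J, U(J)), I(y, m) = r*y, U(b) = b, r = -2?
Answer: I*√19822 ≈ 140.79*I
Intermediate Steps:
I(y, m) = -2*y
l(J) = 3/2 + J - J²/2 (l(J) = 3/2 - (J*J - 2*J)/2 = 3/2 - (J² - 2*J)/2 = 3/2 + (J - J²/2) = 3/2 + J - J²/2)
√(-7966 + l(-153)) = √(-7966 + (3/2 - 153 - ½*(-153)²)) = √(-7966 + (3/2 - 153 - ½*23409)) = √(-7966 + (3/2 - 153 - 23409/2)) = √(-7966 - 11856) = √(-19822) = I*√19822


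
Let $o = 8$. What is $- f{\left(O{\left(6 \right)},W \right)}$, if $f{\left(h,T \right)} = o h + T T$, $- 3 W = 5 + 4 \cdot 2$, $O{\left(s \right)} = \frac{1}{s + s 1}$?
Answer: $- \frac{175}{9} \approx -19.444$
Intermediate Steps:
$O{\left(s \right)} = \frac{1}{2 s}$ ($O{\left(s \right)} = \frac{1}{s + s} = \frac{1}{2 s}$)
$W = - \frac{13}{3}$ ($W = - \frac{5 + 4 \cdot 2}{3} = - \frac{5 + 8}{3} = \left(- \frac{1}{3}\right) 13 = - \frac{13}{3} \approx -4.3333$)
$f{\left(h,T \right)} = T^{2} + 8 h$ ($f{\left(h,T \right)} = 8 h + T T = 8 h + T^{2} = T^{2} + 8 h$)
$- f{\left(O{\left(6 \right)},W \right)} = - (\left(- \frac{13}{3}\right)^{2} + 8 \frac{1}{2 \cdot 6}) = - (\frac{169}{9} + 8 \cdot \frac{1}{2} \cdot \frac{1}{6}) = - (\frac{169}{9} + 8 \cdot \frac{1}{12}) = - (\frac{169}{9} + \frac{2}{3}) = \left(-1\right) \frac{175}{9} = - \frac{175}{9}$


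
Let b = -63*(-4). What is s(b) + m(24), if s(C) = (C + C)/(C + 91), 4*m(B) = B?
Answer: 366/49 ≈ 7.4694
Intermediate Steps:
m(B) = B/4
b = 252
s(C) = 2*C/(91 + C) (s(C) = (2*C)/(91 + C) = 2*C/(91 + C))
s(b) + m(24) = 2*252/(91 + 252) + (1/4)*24 = 2*252/343 + 6 = 2*252*(1/343) + 6 = 72/49 + 6 = 366/49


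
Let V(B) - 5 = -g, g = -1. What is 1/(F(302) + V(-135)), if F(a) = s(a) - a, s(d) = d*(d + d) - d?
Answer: 1/181810 ≈ 5.5002e-6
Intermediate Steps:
s(d) = -d + 2*d² (s(d) = d*(2*d) - d = 2*d² - d = -d + 2*d²)
F(a) = -a + a*(-1 + 2*a) (F(a) = a*(-1 + 2*a) - a = -a + a*(-1 + 2*a))
V(B) = 6 (V(B) = 5 - 1*(-1) = 5 + 1 = 6)
1/(F(302) + V(-135)) = 1/(2*302*(-1 + 302) + 6) = 1/(2*302*301 + 6) = 1/(181804 + 6) = 1/181810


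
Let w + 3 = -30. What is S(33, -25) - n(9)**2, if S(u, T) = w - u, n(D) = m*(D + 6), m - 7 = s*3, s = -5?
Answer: -14466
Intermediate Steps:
w = -33 (w = -3 - 30 = -33)
m = -8 (m = 7 - 5*3 = 7 - 15 = -8)
n(D) = -48 - 8*D (n(D) = -8*(D + 6) = -8*(6 + D) = -48 - 8*D)
S(u, T) = -33 - u
S(33, -25) - n(9)**2 = (-33 - 1*33) - (-48 - 8*9)**2 = (-33 - 33) - (-48 - 72)**2 = -66 - 1*(-120)**2 = -66 - 1*14400 = -66 - 14400 = -14466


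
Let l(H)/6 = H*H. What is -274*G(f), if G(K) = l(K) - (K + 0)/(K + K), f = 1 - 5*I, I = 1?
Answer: -26167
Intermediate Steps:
l(H) = 6*H² (l(H) = 6*(H*H) = 6*H²)
f = -4 (f = 1 - 5*1 = 1 - 5 = -4)
G(K) = -½ + 6*K² (G(K) = 6*K² - (K + 0)/(K + K) = 6*K² - K/(2*K) = 6*K² - K*1/(2*K) = 6*K² - 1*½ = 6*K² - ½ = -½ + 6*K²)
-274*G(f) = -274*(-½ + 6*(-4)²) = -274*(-½ + 6*16) = -274*(-½ + 96) = -274*191/2 = -26167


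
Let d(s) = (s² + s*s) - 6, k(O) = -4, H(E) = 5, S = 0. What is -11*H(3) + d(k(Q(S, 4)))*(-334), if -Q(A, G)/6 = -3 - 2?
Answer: -8739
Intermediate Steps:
Q(A, G) = 30 (Q(A, G) = -6*(-3 - 2) = -6*(-5) = 30)
d(s) = -6 + 2*s² (d(s) = (s² + s²) - 6 = 2*s² - 6 = -6 + 2*s²)
-11*H(3) + d(k(Q(S, 4)))*(-334) = -11*5 + (-6 + 2*(-4)²)*(-334) = -55 + (-6 + 2*16)*(-334) = -55 + (-6 + 32)*(-334) = -55 + 26*(-334) = -55 - 8684 = -8739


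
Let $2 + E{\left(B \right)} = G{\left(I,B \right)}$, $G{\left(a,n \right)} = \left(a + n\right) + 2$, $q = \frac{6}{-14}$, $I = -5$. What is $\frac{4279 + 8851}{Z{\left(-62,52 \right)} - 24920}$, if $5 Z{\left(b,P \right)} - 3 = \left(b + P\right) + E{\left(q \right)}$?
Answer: $- \frac{35350}{67099} \approx -0.52683$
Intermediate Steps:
$q = - \frac{3}{7}$ ($q = 6 \left(- \frac{1}{14}\right) = - \frac{3}{7} \approx -0.42857$)
$G{\left(a,n \right)} = 2 + a + n$
$E{\left(B \right)} = -5 + B$ ($E{\left(B \right)} = -2 + \left(2 - 5 + B\right) = -2 + \left(-3 + B\right) = -5 + B$)
$Z{\left(b,P \right)} = - \frac{17}{35} + \frac{P}{5} + \frac{b}{5}$ ($Z{\left(b,P \right)} = \frac{3}{5} + \frac{\left(b + P\right) - \frac{38}{7}}{5} = \frac{3}{5} + \frac{\left(P + b\right) - \frac{38}{7}}{5} = \frac{3}{5} + \frac{- \frac{38}{7} + P + b}{5} = \frac{3}{5} + \left(- \frac{38}{35} + \frac{P}{5} + \frac{b}{5}\right) = - \frac{17}{35} + \frac{P}{5} + \frac{b}{5}$)
$\frac{4279 + 8851}{Z{\left(-62,52 \right)} - 24920} = \frac{4279 + 8851}{\left(- \frac{17}{35} + \frac{1}{5} \cdot 52 + \frac{1}{5} \left(-62\right)\right) - 24920} = \frac{13130}{\left(- \frac{17}{35} + \frac{52}{5} - \frac{62}{5}\right) - 24920} = \frac{13130}{- \frac{87}{35} - 24920} = \frac{13130}{- \frac{872287}{35}} = 13130 \left(- \frac{35}{872287}\right) = - \frac{35350}{67099}$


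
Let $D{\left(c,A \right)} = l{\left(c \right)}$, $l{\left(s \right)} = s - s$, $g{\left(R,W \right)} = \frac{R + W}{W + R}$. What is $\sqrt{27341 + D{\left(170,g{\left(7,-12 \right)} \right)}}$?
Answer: $\sqrt{27341} \approx 165.35$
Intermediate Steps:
$g{\left(R,W \right)} = 1$ ($g{\left(R,W \right)} = \frac{R + W}{R + W} = 1$)
$l{\left(s \right)} = 0$
$D{\left(c,A \right)} = 0$
$\sqrt{27341 + D{\left(170,g{\left(7,-12 \right)} \right)}} = \sqrt{27341 + 0} = \sqrt{27341}$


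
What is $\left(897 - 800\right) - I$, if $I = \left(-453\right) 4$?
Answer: $1909$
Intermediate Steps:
$I = -1812$
$\left(897 - 800\right) - I = \left(897 - 800\right) - -1812 = \left(897 - 800\right) + 1812 = 97 + 1812 = 1909$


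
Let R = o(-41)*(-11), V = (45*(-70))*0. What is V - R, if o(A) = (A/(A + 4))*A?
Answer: -18491/37 ≈ -499.76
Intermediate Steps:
o(A) = A**2/(4 + A) (o(A) = (A/(4 + A))*A = A**2/(4 + A))
V = 0 (V = -3150*0 = 0)
R = 18491/37 (R = ((-41)**2/(4 - 41))*(-11) = (1681/(-37))*(-11) = (1681*(-1/37))*(-11) = -1681/37*(-11) = 18491/37 ≈ 499.76)
V - R = 0 - 1*18491/37 = 0 - 18491/37 = -18491/37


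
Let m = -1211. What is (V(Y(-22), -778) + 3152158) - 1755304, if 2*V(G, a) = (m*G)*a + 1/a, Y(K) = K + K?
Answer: -30078447833/1556 ≈ -1.9331e+7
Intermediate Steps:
Y(K) = 2*K
V(G, a) = 1/(2*a) - 1211*G*a/2 (V(G, a) = ((-1211*G)*a + 1/a)/2 = (-1211*G*a + 1/a)/2 = (1/a - 1211*G*a)/2 = 1/(2*a) - 1211*G*a/2)
(V(Y(-22), -778) + 3152158) - 1755304 = ((1/2)*(1 - 1211*2*(-22)*(-778)**2)/(-778) + 3152158) - 1755304 = ((1/2)*(-1/778)*(1 - 1211*(-44)*605284) + 3152158) - 1755304 = ((1/2)*(-1/778)*(1 + 32251952656) + 3152158) - 1755304 = ((1/2)*(-1/778)*32251952657 + 3152158) - 1755304 = (-32251952657/1556 + 3152158) - 1755304 = -27347194809/1556 - 1755304 = -30078447833/1556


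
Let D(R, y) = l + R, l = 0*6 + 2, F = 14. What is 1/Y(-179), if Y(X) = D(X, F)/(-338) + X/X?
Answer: 338/515 ≈ 0.65631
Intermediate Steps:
l = 2 (l = 0 + 2 = 2)
D(R, y) = 2 + R
Y(X) = 168/169 - X/338 (Y(X) = (2 + X)/(-338) + X/X = (2 + X)*(-1/338) + 1 = (-1/169 - X/338) + 1 = 168/169 - X/338)
1/Y(-179) = 1/(168/169 - 1/338*(-179)) = 1/(168/169 + 179/338) = 1/(515/338) = 338/515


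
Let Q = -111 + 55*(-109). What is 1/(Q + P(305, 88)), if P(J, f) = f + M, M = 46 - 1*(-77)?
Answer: -1/5895 ≈ -0.00016964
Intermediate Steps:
M = 123 (M = 46 + 77 = 123)
P(J, f) = 123 + f (P(J, f) = f + 123 = 123 + f)
Q = -6106 (Q = -111 - 5995 = -6106)
1/(Q + P(305, 88)) = 1/(-6106 + (123 + 88)) = 1/(-6106 + 211) = 1/(-5895) = -1/5895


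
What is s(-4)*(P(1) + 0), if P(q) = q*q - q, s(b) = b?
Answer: 0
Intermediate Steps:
P(q) = q**2 - q
s(-4)*(P(1) + 0) = -4*(1*(-1 + 1) + 0) = -4*(1*0 + 0) = -4*(0 + 0) = -4*0 = 0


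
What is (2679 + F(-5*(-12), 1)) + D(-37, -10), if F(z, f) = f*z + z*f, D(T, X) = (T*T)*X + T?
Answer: -10928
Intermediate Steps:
D(T, X) = T + X*T² (D(T, X) = T²*X + T = X*T² + T = T + X*T²)
F(z, f) = 2*f*z (F(z, f) = f*z + f*z = 2*f*z)
(2679 + F(-5*(-12), 1)) + D(-37, -10) = (2679 + 2*1*(-5*(-12))) - 37*(1 - 37*(-10)) = (2679 + 2*1*60) - 37*(1 + 370) = (2679 + 120) - 37*371 = 2799 - 13727 = -10928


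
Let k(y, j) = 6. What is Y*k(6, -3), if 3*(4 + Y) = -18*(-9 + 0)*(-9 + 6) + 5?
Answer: -986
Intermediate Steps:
Y = -493/3 (Y = -4 + (-18*(-9 + 0)*(-9 + 6) + 5)/3 = -4 + (-(-162)*(-3) + 5)/3 = -4 + (-18*27 + 5)/3 = -4 + (-486 + 5)/3 = -4 + (⅓)*(-481) = -4 - 481/3 = -493/3 ≈ -164.33)
Y*k(6, -3) = -493/3*6 = -986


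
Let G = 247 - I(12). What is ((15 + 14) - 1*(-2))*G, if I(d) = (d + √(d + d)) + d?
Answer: 6913 - 62*√6 ≈ 6761.1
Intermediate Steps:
I(d) = 2*d + √2*√d (I(d) = (d + √(2*d)) + d = (d + √2*√d) + d = 2*d + √2*√d)
G = 223 - 2*√6 (G = 247 - (2*12 + √2*√12) = 247 - (24 + √2*(2*√3)) = 247 - (24 + 2*√6) = 247 + (-24 - 2*√6) = 223 - 2*√6 ≈ 218.10)
((15 + 14) - 1*(-2))*G = ((15 + 14) - 1*(-2))*(223 - 2*√6) = (29 + 2)*(223 - 2*√6) = 31*(223 - 2*√6) = 6913 - 62*√6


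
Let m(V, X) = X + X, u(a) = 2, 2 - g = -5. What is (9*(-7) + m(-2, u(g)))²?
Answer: 3481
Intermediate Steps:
g = 7 (g = 2 - 1*(-5) = 2 + 5 = 7)
m(V, X) = 2*X
(9*(-7) + m(-2, u(g)))² = (9*(-7) + 2*2)² = (-63 + 4)² = (-59)² = 3481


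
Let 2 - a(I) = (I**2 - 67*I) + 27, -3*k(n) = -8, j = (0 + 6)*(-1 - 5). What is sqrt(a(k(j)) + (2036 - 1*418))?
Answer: sqrt(15881)/3 ≈ 42.007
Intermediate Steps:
j = -36 (j = 6*(-6) = -36)
k(n) = 8/3 (k(n) = -1/3*(-8) = 8/3)
a(I) = -25 - I**2 + 67*I (a(I) = 2 - ((I**2 - 67*I) + 27) = 2 - (27 + I**2 - 67*I) = 2 + (-27 - I**2 + 67*I) = -25 - I**2 + 67*I)
sqrt(a(k(j)) + (2036 - 1*418)) = sqrt((-25 - (8/3)**2 + 67*(8/3)) + (2036 - 1*418)) = sqrt((-25 - 1*64/9 + 536/3) + (2036 - 418)) = sqrt((-25 - 64/9 + 536/3) + 1618) = sqrt(1319/9 + 1618) = sqrt(15881/9) = sqrt(15881)/3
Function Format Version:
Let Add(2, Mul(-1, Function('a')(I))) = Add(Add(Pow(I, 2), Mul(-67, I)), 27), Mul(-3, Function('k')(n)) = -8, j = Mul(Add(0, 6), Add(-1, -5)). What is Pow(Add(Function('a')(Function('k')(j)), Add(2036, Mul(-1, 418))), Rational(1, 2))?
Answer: Mul(Rational(1, 3), Pow(15881, Rational(1, 2))) ≈ 42.007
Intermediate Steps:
j = -36 (j = Mul(6, -6) = -36)
Function('k')(n) = Rational(8, 3) (Function('k')(n) = Mul(Rational(-1, 3), -8) = Rational(8, 3))
Function('a')(I) = Add(-25, Mul(-1, Pow(I, 2)), Mul(67, I)) (Function('a')(I) = Add(2, Mul(-1, Add(Add(Pow(I, 2), Mul(-67, I)), 27))) = Add(2, Mul(-1, Add(27, Pow(I, 2), Mul(-67, I)))) = Add(2, Add(-27, Mul(-1, Pow(I, 2)), Mul(67, I))) = Add(-25, Mul(-1, Pow(I, 2)), Mul(67, I)))
Pow(Add(Function('a')(Function('k')(j)), Add(2036, Mul(-1, 418))), Rational(1, 2)) = Pow(Add(Add(-25, Mul(-1, Pow(Rational(8, 3), 2)), Mul(67, Rational(8, 3))), Add(2036, Mul(-1, 418))), Rational(1, 2)) = Pow(Add(Add(-25, Mul(-1, Rational(64, 9)), Rational(536, 3)), Add(2036, -418)), Rational(1, 2)) = Pow(Add(Add(-25, Rational(-64, 9), Rational(536, 3)), 1618), Rational(1, 2)) = Pow(Add(Rational(1319, 9), 1618), Rational(1, 2)) = Pow(Rational(15881, 9), Rational(1, 2)) = Mul(Rational(1, 3), Pow(15881, Rational(1, 2)))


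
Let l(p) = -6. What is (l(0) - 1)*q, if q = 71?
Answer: -497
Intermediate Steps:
(l(0) - 1)*q = (-6 - 1)*71 = -7*71 = -497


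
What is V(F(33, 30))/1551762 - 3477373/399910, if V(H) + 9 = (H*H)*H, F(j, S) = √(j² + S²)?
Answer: -149890524456/17237920595 + 663*√221/172418 ≈ -8.6382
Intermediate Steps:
F(j, S) = √(S² + j²)
V(H) = -9 + H³ (V(H) = -9 + (H*H)*H = -9 + H²*H = -9 + H³)
V(F(33, 30))/1551762 - 3477373/399910 = (-9 + (√(30² + 33²))³)/1551762 - 3477373/399910 = (-9 + (√(900 + 1089))³)*(1/1551762) - 3477373*1/399910 = (-9 + (√1989)³)*(1/1551762) - 3477373/399910 = (-9 + (3*√221)³)*(1/1551762) - 3477373/399910 = (-9 + 5967*√221)*(1/1551762) - 3477373/399910 = (-1/172418 + 663*√221/172418) - 3477373/399910 = -149890524456/17237920595 + 663*√221/172418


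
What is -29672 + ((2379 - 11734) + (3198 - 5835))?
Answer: -41664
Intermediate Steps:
-29672 + ((2379 - 11734) + (3198 - 5835)) = -29672 + (-9355 - 2637) = -29672 - 11992 = -41664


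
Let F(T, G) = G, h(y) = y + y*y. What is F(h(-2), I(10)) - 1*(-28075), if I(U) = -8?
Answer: 28067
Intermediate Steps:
h(y) = y + y²
F(h(-2), I(10)) - 1*(-28075) = -8 - 1*(-28075) = -8 + 28075 = 28067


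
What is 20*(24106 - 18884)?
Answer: 104440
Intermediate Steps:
20*(24106 - 18884) = 20*5222 = 104440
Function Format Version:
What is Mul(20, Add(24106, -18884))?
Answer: 104440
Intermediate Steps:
Mul(20, Add(24106, -18884)) = Mul(20, 5222) = 104440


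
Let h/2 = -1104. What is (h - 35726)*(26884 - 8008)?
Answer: -716042184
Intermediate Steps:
h = -2208 (h = 2*(-1104) = -2208)
(h - 35726)*(26884 - 8008) = (-2208 - 35726)*(26884 - 8008) = -37934*18876 = -716042184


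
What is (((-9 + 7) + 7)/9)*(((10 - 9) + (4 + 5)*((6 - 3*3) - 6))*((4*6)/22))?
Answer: -1600/33 ≈ -48.485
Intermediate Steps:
(((-9 + 7) + 7)/9)*(((10 - 9) + (4 + 5)*((6 - 3*3) - 6))*((4*6)/22)) = ((-2 + 7)*(1/9))*((1 + 9*((6 - 9) - 6))*(24*(1/22))) = (5*(1/9))*((1 + 9*(-3 - 6))*(12/11)) = 5*((1 + 9*(-9))*(12/11))/9 = 5*((1 - 81)*(12/11))/9 = 5*(-80*12/11)/9 = (5/9)*(-960/11) = -1600/33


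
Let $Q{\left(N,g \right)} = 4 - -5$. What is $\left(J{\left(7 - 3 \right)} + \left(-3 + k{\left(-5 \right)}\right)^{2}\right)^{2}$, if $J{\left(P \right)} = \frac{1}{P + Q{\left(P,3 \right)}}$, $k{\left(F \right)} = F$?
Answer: $\frac{693889}{169} \approx 4105.9$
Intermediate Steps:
$Q{\left(N,g \right)} = 9$ ($Q{\left(N,g \right)} = 4 + 5 = 9$)
$J{\left(P \right)} = \frac{1}{9 + P}$ ($J{\left(P \right)} = \frac{1}{P + 9} = \frac{1}{9 + P}$)
$\left(J{\left(7 - 3 \right)} + \left(-3 + k{\left(-5 \right)}\right)^{2}\right)^{2} = \left(\frac{1}{9 + \left(7 - 3\right)} + \left(-3 - 5\right)^{2}\right)^{2} = \left(\frac{1}{9 + 4} + \left(-8\right)^{2}\right)^{2} = \left(\frac{1}{13} + 64\right)^{2} = \left(\frac{833}{13}\right)^{2} = \frac{693889}{169}$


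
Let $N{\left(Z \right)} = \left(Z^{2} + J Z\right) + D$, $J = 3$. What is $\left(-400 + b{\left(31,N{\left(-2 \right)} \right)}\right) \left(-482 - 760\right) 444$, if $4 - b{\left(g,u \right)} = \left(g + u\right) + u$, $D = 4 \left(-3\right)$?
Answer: $220027752$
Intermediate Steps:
$D = -12$
$N{\left(Z \right)} = -12 + Z^{2} + 3 Z$ ($N{\left(Z \right)} = \left(Z^{2} + 3 Z\right) - 12 = -12 + Z^{2} + 3 Z$)
$b{\left(g,u \right)} = 4 - g - 2 u$ ($b{\left(g,u \right)} = 4 - \left(\left(g + u\right) + u\right) = 4 - \left(g + 2 u\right) = 4 - g - 2 u$)
$\left(-400 + b{\left(31,N{\left(-2 \right)} \right)}\right) \left(-482 - 760\right) 444 = \left(-400 - \left(27 + 2 \left(-12 + \left(-2\right)^{2} + 3 \left(-2\right)\right)\right)\right) \left(-482 - 760\right) 444 = \left(-400 - \left(27 + 2 \left(-12 + 4 - 6\right)\right)\right) \left(-1242\right) 444 = \left(-400 - -1\right) \left(-1242\right) 444 = \left(-400 + \left(4 - 31 + 28\right)\right) \left(-1242\right) 444 = \left(-400 + 1\right) \left(-1242\right) 444 = \left(-399\right) \left(-1242\right) 444 = 495558 \cdot 444 = 220027752$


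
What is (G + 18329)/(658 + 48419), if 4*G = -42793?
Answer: 30523/196308 ≈ 0.15549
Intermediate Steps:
G = -42793/4 (G = (1/4)*(-42793) = -42793/4 ≈ -10698.)
(G + 18329)/(658 + 48419) = (-42793/4 + 18329)/(658 + 48419) = (30523/4)/49077 = (30523/4)*(1/49077) = 30523/196308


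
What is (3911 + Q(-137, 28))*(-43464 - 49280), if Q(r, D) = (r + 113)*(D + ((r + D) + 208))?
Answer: -80038072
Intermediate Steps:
Q(r, D) = (113 + r)*(208 + r + 2*D) (Q(r, D) = (113 + r)*(D + ((D + r) + 208)) = (113 + r)*(D + (208 + D + r)) = (113 + r)*(208 + r + 2*D))
(3911 + Q(-137, 28))*(-43464 - 49280) = (3911 + (23504 + (-137)² + 226*28 + 321*(-137) + 2*28*(-137)))*(-43464 - 49280) = (3911 + (23504 + 18769 + 6328 - 43977 - 7672))*(-92744) = (3911 - 3048)*(-92744) = 863*(-92744) = -80038072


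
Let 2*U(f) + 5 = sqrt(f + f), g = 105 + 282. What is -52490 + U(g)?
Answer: -104985/2 + 3*sqrt(86)/2 ≈ -52479.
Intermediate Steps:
g = 387
U(f) = -5/2 + sqrt(2)*sqrt(f)/2 (U(f) = -5/2 + sqrt(f + f)/2 = -5/2 + sqrt(2*f)/2 = -5/2 + (sqrt(2)*sqrt(f))/2 = -5/2 + sqrt(2)*sqrt(f)/2)
-52490 + U(g) = -52490 + (-5/2 + sqrt(2)*sqrt(387)/2) = -52490 + (-5/2 + sqrt(2)*(3*sqrt(43))/2) = -52490 + (-5/2 + 3*sqrt(86)/2) = -104985/2 + 3*sqrt(86)/2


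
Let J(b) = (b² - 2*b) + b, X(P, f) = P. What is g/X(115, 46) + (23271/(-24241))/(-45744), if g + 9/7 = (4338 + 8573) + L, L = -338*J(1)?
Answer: 4771776859287/42507078320 ≈ 112.26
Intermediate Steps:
J(b) = b² - b
L = 0 (L = -338*(-1 + 1) = -338*0 = 0)
g = 90368/7 (g = -9/7 + ((4338 + 8573) + 0) = -9/7 + (12911 + 0) = -9/7 + 12911 = 90368/7 ≈ 12910.)
g/X(115, 46) + (23271/(-24241))/(-45744) = (90368/7)/115 + (23271/(-24241))/(-45744) = (90368/7)*(1/115) + (23271*(-1/24241))*(-1/45744) = 90368/805 - 23271/24241*(-1/45744) = 90368/805 + 7757/369626768 = 4771776859287/42507078320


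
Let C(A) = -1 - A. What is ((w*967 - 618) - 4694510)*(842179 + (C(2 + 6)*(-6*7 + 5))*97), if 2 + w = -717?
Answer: -4713797866480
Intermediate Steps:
w = -719 (w = -2 - 717 = -719)
((w*967 - 618) - 4694510)*(842179 + (C(2 + 6)*(-6*7 + 5))*97) = ((-719*967 - 618) - 4694510)*(842179 + ((-1 - (2 + 6))*(-6*7 + 5))*97) = ((-695273 - 618) - 4694510)*(842179 + ((-1 - 1*8)*(-42 + 5))*97) = (-695891 - 4694510)*(842179 + ((-1 - 8)*(-37))*97) = -5390401*(842179 - 9*(-37)*97) = -5390401*(842179 + 333*97) = -5390401*(842179 + 32301) = -5390401*874480 = -4713797866480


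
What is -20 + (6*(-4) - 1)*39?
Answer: -995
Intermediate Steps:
-20 + (6*(-4) - 1)*39 = -20 + (-24 - 1)*39 = -20 - 25*39 = -20 - 975 = -995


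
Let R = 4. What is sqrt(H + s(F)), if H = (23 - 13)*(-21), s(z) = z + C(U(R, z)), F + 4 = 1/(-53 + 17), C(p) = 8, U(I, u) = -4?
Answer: I*sqrt(7417)/6 ≈ 14.354*I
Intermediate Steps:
F = -145/36 (F = -4 + 1/(-53 + 17) = -4 + 1/(-36) = -4 - 1/36 = -145/36 ≈ -4.0278)
s(z) = 8 + z (s(z) = z + 8 = 8 + z)
H = -210 (H = 10*(-21) = -210)
sqrt(H + s(F)) = sqrt(-210 + (8 - 145/36)) = sqrt(-210 + 143/36) = sqrt(-7417/36) = I*sqrt(7417)/6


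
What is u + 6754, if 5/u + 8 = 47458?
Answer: 64095461/9490 ≈ 6754.0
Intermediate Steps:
u = 1/9490 (u = 5/(-8 + 47458) = 5/47450 = 5*(1/47450) = 1/9490 ≈ 0.00010537)
u + 6754 = 1/9490 + 6754 = 64095461/9490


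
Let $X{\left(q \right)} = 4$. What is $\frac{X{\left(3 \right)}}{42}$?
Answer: $\frac{2}{21} \approx 0.095238$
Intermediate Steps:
$\frac{X{\left(3 \right)}}{42} = \frac{1}{42} \cdot 4 = \frac{2}{21}$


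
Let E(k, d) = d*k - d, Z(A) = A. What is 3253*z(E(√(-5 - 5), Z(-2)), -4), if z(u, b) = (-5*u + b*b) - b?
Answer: 32530 + 32530*I*√10 ≈ 32530.0 + 1.0287e+5*I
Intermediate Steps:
E(k, d) = -d + d*k
z(u, b) = b² - b - 5*u (z(u, b) = (-5*u + b²) - b = (b² - 5*u) - b = b² - b - 5*u)
3253*z(E(√(-5 - 5), Z(-2)), -4) = 3253*((-4)² - 1*(-4) - (-10)*(-1 + √(-5 - 5))) = 3253*(16 + 4 - (-10)*(-1 + √(-10))) = 3253*(16 + 4 - (-10)*(-1 + I*√10)) = 3253*(16 + 4 - 5*(2 - 2*I*√10)) = 3253*(16 + 4 + (-10 + 10*I*√10)) = 3253*(10 + 10*I*√10) = 32530 + 32530*I*√10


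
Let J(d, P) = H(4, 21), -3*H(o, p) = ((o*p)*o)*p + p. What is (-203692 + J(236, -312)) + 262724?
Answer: 56673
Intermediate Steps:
H(o, p) = -p/3 - o**2*p**2/3 (H(o, p) = -(((o*p)*o)*p + p)/3 = -((p*o**2)*p + p)/3 = -(o**2*p**2 + p)/3 = -(p + o**2*p**2)/3 = -p/3 - o**2*p**2/3)
J(d, P) = -2359 (J(d, P) = -1/3*21*(1 + 21*4**2) = -1/3*21*(1 + 21*16) = -1/3*21*(1 + 336) = -1/3*21*337 = -2359)
(-203692 + J(236, -312)) + 262724 = (-203692 - 2359) + 262724 = -206051 + 262724 = 56673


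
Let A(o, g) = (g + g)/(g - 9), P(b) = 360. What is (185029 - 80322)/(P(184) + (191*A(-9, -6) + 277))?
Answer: 523535/3949 ≈ 132.57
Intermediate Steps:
A(o, g) = 2*g/(-9 + g) (A(o, g) = (2*g)/(-9 + g) = 2*g/(-9 + g))
(185029 - 80322)/(P(184) + (191*A(-9, -6) + 277)) = (185029 - 80322)/(360 + (191*(2*(-6)/(-9 - 6)) + 277)) = 104707/(360 + (191*(2*(-6)/(-15)) + 277)) = 104707/(360 + (191*(2*(-6)*(-1/15)) + 277)) = 104707/(360 + (191*(⅘) + 277)) = 104707/(360 + (764/5 + 277)) = 104707/(360 + 2149/5) = 104707/(3949/5) = 104707*(5/3949) = 523535/3949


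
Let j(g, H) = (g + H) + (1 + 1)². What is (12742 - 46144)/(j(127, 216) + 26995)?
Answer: -5567/4557 ≈ -1.2216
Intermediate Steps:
j(g, H) = 4 + H + g (j(g, H) = (H + g) + 2² = (H + g) + 4 = 4 + H + g)
(12742 - 46144)/(j(127, 216) + 26995) = (12742 - 46144)/((4 + 216 + 127) + 26995) = -33402/(347 + 26995) = -33402/27342 = -33402*1/27342 = -5567/4557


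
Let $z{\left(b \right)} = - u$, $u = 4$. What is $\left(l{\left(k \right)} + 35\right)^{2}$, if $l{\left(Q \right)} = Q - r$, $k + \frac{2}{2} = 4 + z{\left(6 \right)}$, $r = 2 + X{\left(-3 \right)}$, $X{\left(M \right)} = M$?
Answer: $1225$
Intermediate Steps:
$z{\left(b \right)} = -4$ ($z{\left(b \right)} = \left(-1\right) 4 = -4$)
$r = -1$ ($r = 2 - 3 = -1$)
$k = -1$ ($k = -1 + \left(4 - 4\right) = -1 + 0 = -1$)
$l{\left(Q \right)} = 1 + Q$ ($l{\left(Q \right)} = Q - -1 = Q + 1 = 1 + Q$)
$\left(l{\left(k \right)} + 35\right)^{2} = \left(\left(1 - 1\right) + 35\right)^{2} = \left(0 + 35\right)^{2} = 35^{2} = 1225$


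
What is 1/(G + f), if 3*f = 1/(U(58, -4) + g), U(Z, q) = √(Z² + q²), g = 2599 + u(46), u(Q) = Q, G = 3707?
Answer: 116647811535/432413452067768 + 39*√5/432413452067768 ≈ 0.00026976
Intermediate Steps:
g = 2645 (g = 2599 + 46 = 2645)
f = 1/(3*(2645 + 26*√5)) (f = 1/(3*(√(58² + (-4)²) + 2645)) = 1/(3*(√(3364 + 16) + 2645)) = 1/(3*(√3380 + 2645)) = 1/(3*(26*√5 + 2645)) = 1/(3*(2645 + 26*√5)) ≈ 0.00012331)
1/(G + f) = 1/(3707 + (529/4195587 - 26*√5/20977935)) = 1/(15553041538/4195587 - 26*√5/20977935)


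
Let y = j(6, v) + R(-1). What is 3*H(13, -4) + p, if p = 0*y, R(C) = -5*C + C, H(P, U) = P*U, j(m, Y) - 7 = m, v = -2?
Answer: -156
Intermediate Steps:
j(m, Y) = 7 + m
R(C) = -4*C
y = 17 (y = (7 + 6) - 4*(-1) = 13 + 4 = 17)
p = 0 (p = 0*17 = 0)
3*H(13, -4) + p = 3*(13*(-4)) + 0 = 3*(-52) + 0 = -156 + 0 = -156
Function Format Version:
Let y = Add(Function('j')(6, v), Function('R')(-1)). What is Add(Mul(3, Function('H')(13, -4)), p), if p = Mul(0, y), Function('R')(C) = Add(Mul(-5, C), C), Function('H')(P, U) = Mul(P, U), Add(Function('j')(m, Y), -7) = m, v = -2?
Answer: -156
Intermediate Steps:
Function('j')(m, Y) = Add(7, m)
Function('R')(C) = Mul(-4, C)
y = 17 (y = Add(Add(7, 6), Mul(-4, -1)) = Add(13, 4) = 17)
p = 0 (p = Mul(0, 17) = 0)
Add(Mul(3, Function('H')(13, -4)), p) = Add(Mul(3, Mul(13, -4)), 0) = Add(Mul(3, -52), 0) = Add(-156, 0) = -156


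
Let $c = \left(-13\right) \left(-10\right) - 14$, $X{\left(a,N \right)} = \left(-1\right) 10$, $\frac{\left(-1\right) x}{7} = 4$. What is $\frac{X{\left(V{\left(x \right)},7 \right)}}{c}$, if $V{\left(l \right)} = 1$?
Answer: $- \frac{5}{58} \approx -0.086207$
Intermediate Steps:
$x = -28$ ($x = \left(-7\right) 4 = -28$)
$X{\left(a,N \right)} = -10$
$c = 116$ ($c = 130 - 14 = 116$)
$\frac{X{\left(V{\left(x \right)},7 \right)}}{c} = - \frac{10}{116} = \left(-10\right) \frac{1}{116} = - \frac{5}{58}$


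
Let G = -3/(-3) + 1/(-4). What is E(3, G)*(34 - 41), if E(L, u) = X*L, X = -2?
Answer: 42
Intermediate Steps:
G = ¾ (G = -3*(-⅓) + 1*(-¼) = 1 - ¼ = ¾ ≈ 0.75000)
E(L, u) = -2*L
E(3, G)*(34 - 41) = (-2*3)*(34 - 41) = -6*(-7) = 42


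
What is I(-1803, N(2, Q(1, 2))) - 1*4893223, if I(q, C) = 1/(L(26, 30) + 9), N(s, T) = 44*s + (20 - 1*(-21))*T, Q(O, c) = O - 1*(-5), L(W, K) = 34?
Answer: -210408588/43 ≈ -4.8932e+6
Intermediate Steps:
Q(O, c) = 5 + O (Q(O, c) = O + 5 = 5 + O)
N(s, T) = 41*T + 44*s (N(s, T) = 44*s + (20 + 21)*T = 44*s + 41*T = 41*T + 44*s)
I(q, C) = 1/43 (I(q, C) = 1/(34 + 9) = 1/43)
I(-1803, N(2, Q(1, 2))) - 1*4893223 = 1/43 - 1*4893223 = 1/43 - 4893223 = -210408588/43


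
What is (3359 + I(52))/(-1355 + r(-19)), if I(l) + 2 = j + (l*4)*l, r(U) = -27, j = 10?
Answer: -14183/1382 ≈ -10.263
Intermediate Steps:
I(l) = 8 + 4*l² (I(l) = -2 + (10 + (l*4)*l) = -2 + (10 + (4*l)*l) = -2 + (10 + 4*l²) = 8 + 4*l²)
(3359 + I(52))/(-1355 + r(-19)) = (3359 + (8 + 4*52²))/(-1355 - 27) = (3359 + (8 + 4*2704))/(-1382) = (3359 + (8 + 10816))*(-1/1382) = (3359 + 10824)*(-1/1382) = 14183*(-1/1382) = -14183/1382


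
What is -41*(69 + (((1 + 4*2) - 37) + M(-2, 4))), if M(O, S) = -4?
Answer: -1517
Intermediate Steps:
-41*(69 + (((1 + 4*2) - 37) + M(-2, 4))) = -41*(69 + (((1 + 4*2) - 37) - 4)) = -41*(69 + (((1 + 8) - 37) - 4)) = -41*(69 + ((9 - 37) - 4)) = -41*(69 + (-28 - 4)) = -41*(69 - 32) = -41*37 = -1517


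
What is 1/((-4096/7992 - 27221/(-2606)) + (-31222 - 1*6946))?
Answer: -2603394/99340482685 ≈ -2.6207e-5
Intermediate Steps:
1/((-4096/7992 - 27221/(-2606)) + (-31222 - 1*6946)) = 1/((-4096*1/7992 - 27221*(-1/2606)) + (-31222 - 6946)) = 1/((-512/999 + 27221/2606) - 38168) = 1/(25859507/2603394 - 38168) = 1/(-99340482685/2603394) = -2603394/99340482685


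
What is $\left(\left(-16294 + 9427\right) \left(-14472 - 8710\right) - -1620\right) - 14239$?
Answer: $159178175$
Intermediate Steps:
$\left(\left(-16294 + 9427\right) \left(-14472 - 8710\right) - -1620\right) - 14239 = \left(\left(-6867\right) \left(-23182\right) + 1620\right) - 14239 = \left(159190794 + 1620\right) - 14239 = 159192414 - 14239 = 159178175$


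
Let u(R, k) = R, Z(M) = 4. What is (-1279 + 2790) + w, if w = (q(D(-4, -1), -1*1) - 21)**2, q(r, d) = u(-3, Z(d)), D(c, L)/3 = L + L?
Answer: 2087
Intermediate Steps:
D(c, L) = 6*L (D(c, L) = 3*(L + L) = 3*(2*L) = 6*L)
q(r, d) = -3
w = 576 (w = (-3 - 21)**2 = (-24)**2 = 576)
(-1279 + 2790) + w = (-1279 + 2790) + 576 = 1511 + 576 = 2087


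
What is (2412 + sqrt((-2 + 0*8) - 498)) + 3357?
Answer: 5769 + 10*I*sqrt(5) ≈ 5769.0 + 22.361*I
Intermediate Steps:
(2412 + sqrt((-2 + 0*8) - 498)) + 3357 = (2412 + sqrt((-2 + 0) - 498)) + 3357 = (2412 + sqrt(-2 - 498)) + 3357 = (2412 + sqrt(-500)) + 3357 = (2412 + 10*I*sqrt(5)) + 3357 = 5769 + 10*I*sqrt(5)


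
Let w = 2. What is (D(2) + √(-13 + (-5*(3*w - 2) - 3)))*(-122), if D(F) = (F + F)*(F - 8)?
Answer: 2928 - 732*I ≈ 2928.0 - 732.0*I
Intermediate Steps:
D(F) = 2*F*(-8 + F) (D(F) = (2*F)*(-8 + F) = 2*F*(-8 + F))
(D(2) + √(-13 + (-5*(3*w - 2) - 3)))*(-122) = (2*2*(-8 + 2) + √(-13 + (-5*(3*2 - 2) - 3)))*(-122) = (2*2*(-6) + √(-13 + (-5*(6 - 2) - 3)))*(-122) = (-24 + √(-13 + (-5*4 - 3)))*(-122) = (-24 + √(-13 + (-20 - 3)))*(-122) = (-24 + √(-13 - 23))*(-122) = (-24 + √(-36))*(-122) = (-24 + 6*I)*(-122) = 2928 - 732*I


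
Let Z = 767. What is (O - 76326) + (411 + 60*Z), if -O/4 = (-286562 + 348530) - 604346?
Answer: 2139617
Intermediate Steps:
O = 2169512 (O = -4*((-286562 + 348530) - 604346) = -4*(61968 - 604346) = -4*(-542378) = 2169512)
(O - 76326) + (411 + 60*Z) = (2169512 - 76326) + (411 + 60*767) = 2093186 + (411 + 46020) = 2093186 + 46431 = 2139617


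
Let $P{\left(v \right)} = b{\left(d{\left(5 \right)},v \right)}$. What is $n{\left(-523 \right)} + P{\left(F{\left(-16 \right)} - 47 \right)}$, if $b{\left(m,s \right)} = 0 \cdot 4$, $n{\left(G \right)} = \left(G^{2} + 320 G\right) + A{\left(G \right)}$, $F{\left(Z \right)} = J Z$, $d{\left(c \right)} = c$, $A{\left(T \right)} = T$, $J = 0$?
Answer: $105646$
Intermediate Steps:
$F{\left(Z \right)} = 0$ ($F{\left(Z \right)} = 0 Z = 0$)
$n{\left(G \right)} = G^{2} + 321 G$ ($n{\left(G \right)} = \left(G^{2} + 320 G\right) + G = G^{2} + 321 G$)
$b{\left(m,s \right)} = 0$
$P{\left(v \right)} = 0$
$n{\left(-523 \right)} + P{\left(F{\left(-16 \right)} - 47 \right)} = - 523 \left(321 - 523\right) + 0 = \left(-523\right) \left(-202\right) + 0 = 105646 + 0 = 105646$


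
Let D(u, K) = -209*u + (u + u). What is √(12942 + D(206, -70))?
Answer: 30*I*√33 ≈ 172.34*I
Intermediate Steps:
D(u, K) = -207*u (D(u, K) = -209*u + 2*u = -207*u)
√(12942 + D(206, -70)) = √(12942 - 207*206) = √(12942 - 42642) = √(-29700) = 30*I*√33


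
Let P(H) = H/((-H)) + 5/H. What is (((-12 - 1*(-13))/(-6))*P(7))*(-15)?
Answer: -5/7 ≈ -0.71429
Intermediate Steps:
P(H) = -1 + 5/H (P(H) = H*(-1/H) + 5/H = -1 + 5/H)
(((-12 - 1*(-13))/(-6))*P(7))*(-15) = (((-12 - 1*(-13))/(-6))*((5 - 1*7)/7))*(-15) = (((-12 + 13)*(-⅙))*((5 - 7)/7))*(-15) = ((1*(-⅙))*((⅐)*(-2)))*(-15) = -⅙*(-2/7)*(-15) = (1/21)*(-15) = -5/7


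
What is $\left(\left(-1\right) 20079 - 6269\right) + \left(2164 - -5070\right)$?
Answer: $-19114$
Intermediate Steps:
$\left(\left(-1\right) 20079 - 6269\right) + \left(2164 - -5070\right) = \left(-20079 - 6269\right) + \left(2164 + 5070\right) = -26348 + 7234 = -19114$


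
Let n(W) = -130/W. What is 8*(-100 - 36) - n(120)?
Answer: -13043/12 ≈ -1086.9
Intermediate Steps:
8*(-100 - 36) - n(120) = 8*(-100 - 36) - (-130)/120 = 8*(-136) - (-130)/120 = -1088 - 1*(-13/12) = -1088 + 13/12 = -13043/12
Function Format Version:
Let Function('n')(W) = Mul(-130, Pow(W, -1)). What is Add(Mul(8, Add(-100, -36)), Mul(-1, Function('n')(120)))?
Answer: Rational(-13043, 12) ≈ -1086.9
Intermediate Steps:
Add(Mul(8, Add(-100, -36)), Mul(-1, Function('n')(120))) = Add(Mul(8, Add(-100, -36)), Mul(-1, Mul(-130, Pow(120, -1)))) = Add(Mul(8, -136), Mul(-1, Mul(-130, Rational(1, 120)))) = Add(-1088, Mul(-1, Rational(-13, 12))) = Add(-1088, Rational(13, 12)) = Rational(-13043, 12)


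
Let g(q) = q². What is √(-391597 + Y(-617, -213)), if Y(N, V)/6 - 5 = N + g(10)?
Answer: I*√394669 ≈ 628.23*I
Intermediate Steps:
Y(N, V) = 630 + 6*N (Y(N, V) = 30 + 6*(N + 10²) = 30 + 6*(N + 100) = 30 + 6*(100 + N) = 30 + (600 + 6*N) = 630 + 6*N)
√(-391597 + Y(-617, -213)) = √(-391597 + (630 + 6*(-617))) = √(-391597 + (630 - 3702)) = √(-391597 - 3072) = √(-394669) = I*√394669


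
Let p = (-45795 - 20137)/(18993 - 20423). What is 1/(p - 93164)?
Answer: -715/66579294 ≈ -1.0739e-5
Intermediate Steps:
p = 32966/715 (p = -65932/(-1430) = -65932*(-1/1430) = 32966/715 ≈ 46.106)
1/(p - 93164) = 1/(32966/715 - 93164) = 1/(-66579294/715) = -715/66579294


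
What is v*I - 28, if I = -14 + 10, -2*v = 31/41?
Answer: -1086/41 ≈ -26.488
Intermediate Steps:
v = -31/82 (v = -31/(2*41) = -½*31/41 = -31/82 ≈ -0.37805)
I = -4
v*I - 28 = -31/82*(-4) - 28 = 62/41 - 28 = -1086/41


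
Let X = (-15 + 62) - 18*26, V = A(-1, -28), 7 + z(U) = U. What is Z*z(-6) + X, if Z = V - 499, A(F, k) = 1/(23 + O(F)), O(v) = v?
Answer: 133439/22 ≈ 6065.4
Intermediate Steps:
z(U) = -7 + U
A(F, k) = 1/(23 + F)
V = 1/22 (V = 1/(23 - 1) = 1/22 ≈ 0.045455)
X = -421 (X = 47 - 468 = -421)
Z = -10977/22 (Z = 1/22 - 499 = -10977/22 ≈ -498.95)
Z*z(-6) + X = -10977*(-7 - 6)/22 - 421 = -10977/22*(-13) - 421 = 142701/22 - 421 = 133439/22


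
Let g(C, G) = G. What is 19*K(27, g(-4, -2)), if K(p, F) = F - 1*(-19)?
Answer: 323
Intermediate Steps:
K(p, F) = 19 + F (K(p, F) = F + 19 = 19 + F)
19*K(27, g(-4, -2)) = 19*(19 - 2) = 19*17 = 323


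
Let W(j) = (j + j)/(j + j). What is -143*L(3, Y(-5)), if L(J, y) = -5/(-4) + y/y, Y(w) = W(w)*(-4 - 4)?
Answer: -1287/4 ≈ -321.75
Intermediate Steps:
W(j) = 1 (W(j) = (2*j)/((2*j)) = (2*j)*(1/(2*j)) = 1)
Y(w) = -8 (Y(w) = 1*(-4 - 4) = 1*(-8) = -8)
L(J, y) = 9/4 (L(J, y) = -5*(-¼) + 1 = 5/4 + 1 = 9/4)
-143*L(3, Y(-5)) = -143*9/4 = -1287/4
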